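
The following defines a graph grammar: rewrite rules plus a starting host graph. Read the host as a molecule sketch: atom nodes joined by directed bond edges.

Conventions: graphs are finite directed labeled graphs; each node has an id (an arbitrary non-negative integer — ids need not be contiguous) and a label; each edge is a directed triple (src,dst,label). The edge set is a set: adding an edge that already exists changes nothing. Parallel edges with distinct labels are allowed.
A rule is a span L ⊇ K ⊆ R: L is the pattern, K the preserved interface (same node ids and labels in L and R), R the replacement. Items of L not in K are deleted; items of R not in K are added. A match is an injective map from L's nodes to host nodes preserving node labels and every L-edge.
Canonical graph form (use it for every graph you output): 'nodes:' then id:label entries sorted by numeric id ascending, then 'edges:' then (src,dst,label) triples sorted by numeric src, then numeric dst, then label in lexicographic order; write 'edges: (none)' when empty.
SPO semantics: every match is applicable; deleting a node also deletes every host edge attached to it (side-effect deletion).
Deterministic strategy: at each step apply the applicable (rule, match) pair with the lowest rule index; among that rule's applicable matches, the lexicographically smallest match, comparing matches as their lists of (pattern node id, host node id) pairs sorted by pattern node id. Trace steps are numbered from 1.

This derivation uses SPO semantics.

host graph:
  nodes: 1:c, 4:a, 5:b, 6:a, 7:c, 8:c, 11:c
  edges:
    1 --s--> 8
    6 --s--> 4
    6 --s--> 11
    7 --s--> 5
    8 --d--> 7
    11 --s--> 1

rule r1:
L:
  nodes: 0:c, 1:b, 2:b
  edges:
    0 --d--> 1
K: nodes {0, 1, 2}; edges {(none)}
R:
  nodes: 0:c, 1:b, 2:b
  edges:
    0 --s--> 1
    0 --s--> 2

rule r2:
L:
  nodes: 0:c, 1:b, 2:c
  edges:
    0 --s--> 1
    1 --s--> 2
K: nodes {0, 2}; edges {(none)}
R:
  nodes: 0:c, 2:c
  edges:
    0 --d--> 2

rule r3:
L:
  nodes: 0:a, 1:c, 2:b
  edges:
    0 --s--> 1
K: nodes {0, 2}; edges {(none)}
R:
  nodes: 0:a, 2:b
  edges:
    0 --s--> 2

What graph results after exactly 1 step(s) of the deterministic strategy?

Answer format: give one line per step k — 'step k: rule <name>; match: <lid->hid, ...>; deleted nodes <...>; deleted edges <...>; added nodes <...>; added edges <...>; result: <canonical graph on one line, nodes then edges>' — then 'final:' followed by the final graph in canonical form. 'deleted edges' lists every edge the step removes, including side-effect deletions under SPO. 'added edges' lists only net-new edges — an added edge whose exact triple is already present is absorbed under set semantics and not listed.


step 1: rule r3; match: 0->6, 1->11, 2->5; deleted nodes 11; deleted edges (6,11,s); (11,1,s); added nodes (none); added edges (6,5,s); result: nodes: 1:c, 4:a, 5:b, 6:a, 7:c, 8:c edges: (1,8,s); (6,4,s); (6,5,s); (7,5,s); (8,7,d)
final:
nodes: 1:c, 4:a, 5:b, 6:a, 7:c, 8:c
edges: (1,8,s); (6,4,s); (6,5,s); (7,5,s); (8,7,d)


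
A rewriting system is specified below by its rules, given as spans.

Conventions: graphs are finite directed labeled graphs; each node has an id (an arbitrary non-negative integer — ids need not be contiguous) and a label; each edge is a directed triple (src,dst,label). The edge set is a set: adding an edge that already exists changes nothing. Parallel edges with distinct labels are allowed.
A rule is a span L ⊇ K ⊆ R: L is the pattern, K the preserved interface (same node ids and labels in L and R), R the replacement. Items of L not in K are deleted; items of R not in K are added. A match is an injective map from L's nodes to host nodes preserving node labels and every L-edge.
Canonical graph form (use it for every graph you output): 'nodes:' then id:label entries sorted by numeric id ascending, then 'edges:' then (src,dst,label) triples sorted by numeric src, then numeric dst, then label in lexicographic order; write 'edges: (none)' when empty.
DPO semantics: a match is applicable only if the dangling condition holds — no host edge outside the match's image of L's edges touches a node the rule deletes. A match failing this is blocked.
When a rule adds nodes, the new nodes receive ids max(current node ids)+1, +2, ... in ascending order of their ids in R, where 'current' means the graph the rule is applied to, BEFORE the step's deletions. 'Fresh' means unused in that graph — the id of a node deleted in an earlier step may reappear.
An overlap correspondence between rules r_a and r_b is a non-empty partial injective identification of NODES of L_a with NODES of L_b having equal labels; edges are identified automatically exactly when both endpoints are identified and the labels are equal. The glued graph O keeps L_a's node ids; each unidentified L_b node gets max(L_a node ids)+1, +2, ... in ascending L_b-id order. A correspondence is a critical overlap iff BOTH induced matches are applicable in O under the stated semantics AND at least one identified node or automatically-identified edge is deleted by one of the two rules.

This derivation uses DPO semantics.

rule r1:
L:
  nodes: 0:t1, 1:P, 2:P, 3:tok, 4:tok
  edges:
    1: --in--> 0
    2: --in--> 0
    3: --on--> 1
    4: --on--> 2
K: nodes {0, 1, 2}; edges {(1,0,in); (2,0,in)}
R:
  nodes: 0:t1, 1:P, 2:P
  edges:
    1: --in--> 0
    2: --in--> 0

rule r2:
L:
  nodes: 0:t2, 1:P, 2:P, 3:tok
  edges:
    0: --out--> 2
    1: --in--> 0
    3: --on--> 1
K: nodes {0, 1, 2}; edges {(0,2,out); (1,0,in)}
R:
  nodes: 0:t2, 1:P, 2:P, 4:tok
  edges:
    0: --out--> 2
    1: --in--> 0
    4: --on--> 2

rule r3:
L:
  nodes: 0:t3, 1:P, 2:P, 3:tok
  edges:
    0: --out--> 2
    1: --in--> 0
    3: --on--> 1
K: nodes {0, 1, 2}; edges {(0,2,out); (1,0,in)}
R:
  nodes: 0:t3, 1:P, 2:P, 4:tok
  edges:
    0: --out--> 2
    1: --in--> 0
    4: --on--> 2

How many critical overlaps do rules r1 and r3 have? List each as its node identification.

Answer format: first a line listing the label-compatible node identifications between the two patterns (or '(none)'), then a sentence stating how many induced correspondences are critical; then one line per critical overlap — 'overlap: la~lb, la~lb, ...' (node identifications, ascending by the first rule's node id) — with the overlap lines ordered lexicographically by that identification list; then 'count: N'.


label-compatible node identifications between L(r1) and L(r3): 1~1, 1~2, 2~1, 2~2, 3~3, 4~3
4 of the induced correspondences are critical overlaps of r1 and r3.
overlap: 1~1, 2~2, 3~3
overlap: 1~1, 3~3
overlap: 1~2, 2~1, 4~3
overlap: 2~1, 4~3
count: 4


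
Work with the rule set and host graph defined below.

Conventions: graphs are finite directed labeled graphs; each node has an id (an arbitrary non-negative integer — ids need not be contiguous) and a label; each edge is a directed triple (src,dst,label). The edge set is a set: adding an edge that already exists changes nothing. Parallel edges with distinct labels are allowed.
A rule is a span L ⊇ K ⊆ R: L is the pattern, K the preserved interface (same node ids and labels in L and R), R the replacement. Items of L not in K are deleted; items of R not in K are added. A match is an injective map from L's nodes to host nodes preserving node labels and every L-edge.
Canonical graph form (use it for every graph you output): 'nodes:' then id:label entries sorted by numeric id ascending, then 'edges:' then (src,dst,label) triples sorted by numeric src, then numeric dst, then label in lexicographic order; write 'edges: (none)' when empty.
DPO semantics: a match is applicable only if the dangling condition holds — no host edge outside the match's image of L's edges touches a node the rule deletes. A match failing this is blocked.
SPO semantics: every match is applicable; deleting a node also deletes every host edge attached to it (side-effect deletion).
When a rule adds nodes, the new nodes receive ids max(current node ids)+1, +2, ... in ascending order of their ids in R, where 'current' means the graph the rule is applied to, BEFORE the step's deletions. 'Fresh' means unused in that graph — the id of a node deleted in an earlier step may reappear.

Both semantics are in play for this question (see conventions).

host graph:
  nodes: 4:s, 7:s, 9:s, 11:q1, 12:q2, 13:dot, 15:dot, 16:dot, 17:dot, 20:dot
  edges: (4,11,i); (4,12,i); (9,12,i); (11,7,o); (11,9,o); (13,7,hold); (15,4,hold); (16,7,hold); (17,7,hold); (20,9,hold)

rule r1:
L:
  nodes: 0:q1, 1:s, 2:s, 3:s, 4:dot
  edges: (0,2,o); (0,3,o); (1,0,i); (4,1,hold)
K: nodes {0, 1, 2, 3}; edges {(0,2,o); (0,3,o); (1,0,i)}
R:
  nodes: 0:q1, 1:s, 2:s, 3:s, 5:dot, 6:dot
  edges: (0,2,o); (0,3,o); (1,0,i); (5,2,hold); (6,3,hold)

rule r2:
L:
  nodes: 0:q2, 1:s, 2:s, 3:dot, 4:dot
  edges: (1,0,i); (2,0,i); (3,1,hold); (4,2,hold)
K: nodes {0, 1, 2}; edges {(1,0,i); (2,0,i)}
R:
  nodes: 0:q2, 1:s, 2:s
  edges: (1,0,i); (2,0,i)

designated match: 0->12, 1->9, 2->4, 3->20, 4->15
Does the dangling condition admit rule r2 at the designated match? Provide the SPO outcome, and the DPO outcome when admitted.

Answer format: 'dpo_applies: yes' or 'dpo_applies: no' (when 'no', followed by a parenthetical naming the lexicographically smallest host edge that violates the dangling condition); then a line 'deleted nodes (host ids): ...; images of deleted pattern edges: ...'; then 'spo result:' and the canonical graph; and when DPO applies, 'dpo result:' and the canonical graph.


dpo_applies: yes
deleted nodes (host ids): 15, 20; images of deleted pattern edges: (15,4,hold); (20,9,hold)
spo result:
nodes: 4:s, 7:s, 9:s, 11:q1, 12:q2, 13:dot, 16:dot, 17:dot
edges: (4,11,i); (4,12,i); (9,12,i); (11,7,o); (11,9,o); (13,7,hold); (16,7,hold); (17,7,hold)
dpo result:
nodes: 4:s, 7:s, 9:s, 11:q1, 12:q2, 13:dot, 16:dot, 17:dot
edges: (4,11,i); (4,12,i); (9,12,i); (11,7,o); (11,9,o); (13,7,hold); (16,7,hold); (17,7,hold)


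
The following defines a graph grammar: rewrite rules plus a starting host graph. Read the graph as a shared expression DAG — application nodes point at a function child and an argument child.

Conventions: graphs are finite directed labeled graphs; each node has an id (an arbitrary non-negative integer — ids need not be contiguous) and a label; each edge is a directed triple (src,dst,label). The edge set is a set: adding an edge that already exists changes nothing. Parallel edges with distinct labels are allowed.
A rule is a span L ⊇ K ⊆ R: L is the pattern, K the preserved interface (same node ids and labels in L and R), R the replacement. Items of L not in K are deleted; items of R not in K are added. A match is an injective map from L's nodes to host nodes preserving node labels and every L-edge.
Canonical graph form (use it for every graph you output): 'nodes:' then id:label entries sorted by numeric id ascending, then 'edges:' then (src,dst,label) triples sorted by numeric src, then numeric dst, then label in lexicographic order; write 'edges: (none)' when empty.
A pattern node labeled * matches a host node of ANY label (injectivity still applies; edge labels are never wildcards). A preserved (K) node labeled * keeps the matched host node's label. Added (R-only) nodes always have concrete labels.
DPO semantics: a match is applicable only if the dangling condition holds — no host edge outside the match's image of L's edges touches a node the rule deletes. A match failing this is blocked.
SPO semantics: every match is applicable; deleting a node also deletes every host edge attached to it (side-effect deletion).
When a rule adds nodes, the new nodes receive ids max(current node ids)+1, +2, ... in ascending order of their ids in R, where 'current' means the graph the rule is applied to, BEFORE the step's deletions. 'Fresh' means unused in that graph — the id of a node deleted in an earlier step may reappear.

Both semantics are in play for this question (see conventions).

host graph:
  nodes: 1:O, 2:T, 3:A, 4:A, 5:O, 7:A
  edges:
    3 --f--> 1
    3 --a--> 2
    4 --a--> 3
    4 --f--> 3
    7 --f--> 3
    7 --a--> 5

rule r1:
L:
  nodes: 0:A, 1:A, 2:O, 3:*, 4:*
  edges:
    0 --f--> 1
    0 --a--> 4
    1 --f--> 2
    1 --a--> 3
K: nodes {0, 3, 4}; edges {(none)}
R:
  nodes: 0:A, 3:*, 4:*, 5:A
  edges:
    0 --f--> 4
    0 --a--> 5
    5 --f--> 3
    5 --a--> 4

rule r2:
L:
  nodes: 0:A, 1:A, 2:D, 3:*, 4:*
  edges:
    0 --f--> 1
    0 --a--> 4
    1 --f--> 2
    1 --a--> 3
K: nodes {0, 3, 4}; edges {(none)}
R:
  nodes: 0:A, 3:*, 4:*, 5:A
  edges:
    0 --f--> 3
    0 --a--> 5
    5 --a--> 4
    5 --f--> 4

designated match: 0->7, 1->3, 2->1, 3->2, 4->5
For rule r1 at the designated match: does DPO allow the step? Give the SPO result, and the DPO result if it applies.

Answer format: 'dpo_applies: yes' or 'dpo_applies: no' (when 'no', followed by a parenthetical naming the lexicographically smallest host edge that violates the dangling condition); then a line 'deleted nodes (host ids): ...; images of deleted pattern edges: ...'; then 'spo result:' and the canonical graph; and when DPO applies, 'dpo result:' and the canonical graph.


dpo_applies: no
(the rule deletes node 3, which keeps host edge (4,3,a) outside the match image — the dangling condition fails, DPO blocks; SPO proceeds and side-deletes such edges)
deleted nodes (host ids): 1, 3; images of deleted pattern edges: (3,1,f); (3,2,a); (7,3,f); (7,5,a)
spo result:
nodes: 2:T, 4:A, 5:O, 7:A, 8:A
edges: (7,5,f); (7,8,a); (8,2,f); (8,5,a)


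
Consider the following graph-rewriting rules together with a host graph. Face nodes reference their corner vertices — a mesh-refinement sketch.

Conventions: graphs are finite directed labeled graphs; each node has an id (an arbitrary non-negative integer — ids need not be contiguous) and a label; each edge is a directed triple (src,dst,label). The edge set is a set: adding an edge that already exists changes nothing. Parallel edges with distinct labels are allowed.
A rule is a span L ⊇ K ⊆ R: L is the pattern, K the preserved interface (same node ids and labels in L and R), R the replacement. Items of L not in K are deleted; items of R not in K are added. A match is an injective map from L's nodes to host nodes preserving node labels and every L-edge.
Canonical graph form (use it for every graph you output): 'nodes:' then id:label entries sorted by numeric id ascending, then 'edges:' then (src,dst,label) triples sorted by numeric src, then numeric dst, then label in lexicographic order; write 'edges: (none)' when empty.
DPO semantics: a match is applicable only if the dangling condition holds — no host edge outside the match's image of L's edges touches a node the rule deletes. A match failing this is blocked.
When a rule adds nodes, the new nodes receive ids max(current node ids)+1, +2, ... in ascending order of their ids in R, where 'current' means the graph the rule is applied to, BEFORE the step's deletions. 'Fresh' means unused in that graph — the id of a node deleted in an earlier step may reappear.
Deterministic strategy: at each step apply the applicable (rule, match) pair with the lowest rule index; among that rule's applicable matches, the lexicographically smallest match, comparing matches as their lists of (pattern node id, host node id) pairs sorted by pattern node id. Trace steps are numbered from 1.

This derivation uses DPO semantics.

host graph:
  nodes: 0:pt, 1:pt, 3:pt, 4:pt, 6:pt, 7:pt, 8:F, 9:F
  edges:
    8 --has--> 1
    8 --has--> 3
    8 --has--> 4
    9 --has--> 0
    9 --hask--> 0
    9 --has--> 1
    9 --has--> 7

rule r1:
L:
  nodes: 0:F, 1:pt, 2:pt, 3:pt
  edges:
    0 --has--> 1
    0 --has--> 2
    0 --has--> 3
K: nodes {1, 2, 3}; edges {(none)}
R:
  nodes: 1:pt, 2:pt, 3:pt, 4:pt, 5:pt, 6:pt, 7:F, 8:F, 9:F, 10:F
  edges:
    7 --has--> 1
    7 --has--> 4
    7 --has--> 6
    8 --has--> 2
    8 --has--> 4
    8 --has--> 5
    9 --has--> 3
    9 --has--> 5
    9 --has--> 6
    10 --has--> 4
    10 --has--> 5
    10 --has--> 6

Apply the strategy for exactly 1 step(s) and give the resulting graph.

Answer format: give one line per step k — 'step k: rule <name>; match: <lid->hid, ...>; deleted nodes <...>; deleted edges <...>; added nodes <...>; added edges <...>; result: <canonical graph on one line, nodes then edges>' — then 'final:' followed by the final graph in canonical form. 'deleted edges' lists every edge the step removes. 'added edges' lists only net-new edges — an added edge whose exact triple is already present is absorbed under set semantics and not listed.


step 1: rule r1; match: 0->8, 1->1, 2->3, 3->4; deleted nodes 8; deleted edges (8,1,has); (8,3,has); (8,4,has); added nodes 10, 11, 12, 13, 14, 15, 16; added edges (13,1,has); (13,10,has); (13,12,has); (14,3,has); (14,10,has); (14,11,has); (15,4,has); (15,11,has); (15,12,has); (16,10,has); (16,11,has); (16,12,has); result: nodes: 0:pt, 1:pt, 3:pt, 4:pt, 6:pt, 7:pt, 9:F, 10:pt, 11:pt, 12:pt, 13:F, 14:F, 15:F, 16:F edges: (9,0,has); (9,0,hask); (9,1,has); (9,7,has); (13,1,has); (13,10,has); (13,12,has); (14,3,has); (14,10,has); (14,11,has); (15,4,has); (15,11,has); (15,12,has); (16,10,has); (16,11,has); (16,12,has)
final:
nodes: 0:pt, 1:pt, 3:pt, 4:pt, 6:pt, 7:pt, 9:F, 10:pt, 11:pt, 12:pt, 13:F, 14:F, 15:F, 16:F
edges: (9,0,has); (9,0,hask); (9,1,has); (9,7,has); (13,1,has); (13,10,has); (13,12,has); (14,3,has); (14,10,has); (14,11,has); (15,4,has); (15,11,has); (15,12,has); (16,10,has); (16,11,has); (16,12,has)


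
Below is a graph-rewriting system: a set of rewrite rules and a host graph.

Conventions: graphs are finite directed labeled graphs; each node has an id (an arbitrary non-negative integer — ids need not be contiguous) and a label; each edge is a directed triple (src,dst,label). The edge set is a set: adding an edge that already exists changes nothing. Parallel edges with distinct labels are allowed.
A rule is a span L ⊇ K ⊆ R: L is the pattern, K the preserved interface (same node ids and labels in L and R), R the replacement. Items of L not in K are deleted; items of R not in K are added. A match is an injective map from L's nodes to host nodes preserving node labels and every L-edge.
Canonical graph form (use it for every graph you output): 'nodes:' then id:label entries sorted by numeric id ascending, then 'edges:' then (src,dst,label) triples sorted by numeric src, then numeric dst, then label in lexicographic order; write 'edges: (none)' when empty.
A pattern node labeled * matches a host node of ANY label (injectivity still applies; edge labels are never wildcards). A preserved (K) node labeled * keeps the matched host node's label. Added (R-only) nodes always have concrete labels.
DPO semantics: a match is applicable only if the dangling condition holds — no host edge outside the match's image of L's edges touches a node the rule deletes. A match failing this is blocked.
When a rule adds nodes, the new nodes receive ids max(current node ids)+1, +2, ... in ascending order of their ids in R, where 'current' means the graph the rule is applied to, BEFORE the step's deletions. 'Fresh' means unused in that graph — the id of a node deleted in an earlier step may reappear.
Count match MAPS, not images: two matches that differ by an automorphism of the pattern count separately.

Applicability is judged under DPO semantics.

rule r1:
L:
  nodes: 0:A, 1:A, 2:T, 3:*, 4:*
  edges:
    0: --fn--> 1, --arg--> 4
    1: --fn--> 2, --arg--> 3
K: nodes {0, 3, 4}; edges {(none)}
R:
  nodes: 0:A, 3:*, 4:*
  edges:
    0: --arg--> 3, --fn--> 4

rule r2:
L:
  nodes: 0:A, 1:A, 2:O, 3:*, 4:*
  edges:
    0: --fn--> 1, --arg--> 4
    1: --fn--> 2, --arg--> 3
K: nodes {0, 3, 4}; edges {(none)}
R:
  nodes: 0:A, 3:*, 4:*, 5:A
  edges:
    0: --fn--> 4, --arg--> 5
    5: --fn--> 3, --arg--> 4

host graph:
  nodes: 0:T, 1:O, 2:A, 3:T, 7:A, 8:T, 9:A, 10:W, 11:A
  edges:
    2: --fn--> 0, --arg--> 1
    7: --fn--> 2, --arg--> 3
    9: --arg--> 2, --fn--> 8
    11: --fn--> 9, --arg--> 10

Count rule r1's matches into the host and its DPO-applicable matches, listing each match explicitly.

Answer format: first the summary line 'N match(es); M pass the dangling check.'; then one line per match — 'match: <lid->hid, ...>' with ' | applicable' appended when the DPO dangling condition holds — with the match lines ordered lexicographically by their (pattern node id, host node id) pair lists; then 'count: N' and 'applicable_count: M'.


2 match(es); 1 pass the dangling check.
match: 0->7, 1->2, 2->0, 3->1, 4->3
match: 0->11, 1->9, 2->8, 3->2, 4->10 | applicable
count: 2
applicable_count: 1


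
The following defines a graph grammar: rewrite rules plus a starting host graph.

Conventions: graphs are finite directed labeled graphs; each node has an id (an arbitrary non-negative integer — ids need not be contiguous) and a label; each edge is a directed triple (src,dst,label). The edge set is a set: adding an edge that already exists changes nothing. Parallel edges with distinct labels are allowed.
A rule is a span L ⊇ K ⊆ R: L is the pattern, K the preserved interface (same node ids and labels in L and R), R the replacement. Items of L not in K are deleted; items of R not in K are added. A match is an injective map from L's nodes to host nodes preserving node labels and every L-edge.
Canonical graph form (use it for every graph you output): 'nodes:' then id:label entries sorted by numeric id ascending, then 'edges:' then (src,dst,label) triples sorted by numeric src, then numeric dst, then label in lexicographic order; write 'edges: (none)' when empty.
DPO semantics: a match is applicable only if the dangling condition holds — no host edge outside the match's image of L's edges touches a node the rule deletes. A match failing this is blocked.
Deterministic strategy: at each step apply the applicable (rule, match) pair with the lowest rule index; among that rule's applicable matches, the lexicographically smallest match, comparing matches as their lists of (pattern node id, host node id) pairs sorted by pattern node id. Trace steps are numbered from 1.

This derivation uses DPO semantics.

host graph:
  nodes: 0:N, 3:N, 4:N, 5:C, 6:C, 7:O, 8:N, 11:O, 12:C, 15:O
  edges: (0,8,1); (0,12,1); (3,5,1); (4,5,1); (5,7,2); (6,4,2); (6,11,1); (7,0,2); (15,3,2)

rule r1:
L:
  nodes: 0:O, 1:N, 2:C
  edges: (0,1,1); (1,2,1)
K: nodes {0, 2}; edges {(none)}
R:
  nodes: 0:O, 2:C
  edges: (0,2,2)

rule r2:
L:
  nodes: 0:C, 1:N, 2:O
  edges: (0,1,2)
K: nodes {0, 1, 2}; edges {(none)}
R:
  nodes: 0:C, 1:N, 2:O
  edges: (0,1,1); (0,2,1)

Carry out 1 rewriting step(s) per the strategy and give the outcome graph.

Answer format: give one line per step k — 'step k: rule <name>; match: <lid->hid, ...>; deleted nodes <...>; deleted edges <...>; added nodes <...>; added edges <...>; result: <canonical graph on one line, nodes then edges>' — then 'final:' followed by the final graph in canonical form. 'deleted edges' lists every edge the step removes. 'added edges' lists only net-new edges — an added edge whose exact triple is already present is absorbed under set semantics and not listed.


step 1: rule r2; match: 0->6, 1->4, 2->7; deleted nodes (none); deleted edges (6,4,2); added nodes (none); added edges (6,4,1); (6,7,1); result: nodes: 0:N, 3:N, 4:N, 5:C, 6:C, 7:O, 8:N, 11:O, 12:C, 15:O edges: (0,8,1); (0,12,1); (3,5,1); (4,5,1); (5,7,2); (6,4,1); (6,7,1); (6,11,1); (7,0,2); (15,3,2)
final:
nodes: 0:N, 3:N, 4:N, 5:C, 6:C, 7:O, 8:N, 11:O, 12:C, 15:O
edges: (0,8,1); (0,12,1); (3,5,1); (4,5,1); (5,7,2); (6,4,1); (6,7,1); (6,11,1); (7,0,2); (15,3,2)


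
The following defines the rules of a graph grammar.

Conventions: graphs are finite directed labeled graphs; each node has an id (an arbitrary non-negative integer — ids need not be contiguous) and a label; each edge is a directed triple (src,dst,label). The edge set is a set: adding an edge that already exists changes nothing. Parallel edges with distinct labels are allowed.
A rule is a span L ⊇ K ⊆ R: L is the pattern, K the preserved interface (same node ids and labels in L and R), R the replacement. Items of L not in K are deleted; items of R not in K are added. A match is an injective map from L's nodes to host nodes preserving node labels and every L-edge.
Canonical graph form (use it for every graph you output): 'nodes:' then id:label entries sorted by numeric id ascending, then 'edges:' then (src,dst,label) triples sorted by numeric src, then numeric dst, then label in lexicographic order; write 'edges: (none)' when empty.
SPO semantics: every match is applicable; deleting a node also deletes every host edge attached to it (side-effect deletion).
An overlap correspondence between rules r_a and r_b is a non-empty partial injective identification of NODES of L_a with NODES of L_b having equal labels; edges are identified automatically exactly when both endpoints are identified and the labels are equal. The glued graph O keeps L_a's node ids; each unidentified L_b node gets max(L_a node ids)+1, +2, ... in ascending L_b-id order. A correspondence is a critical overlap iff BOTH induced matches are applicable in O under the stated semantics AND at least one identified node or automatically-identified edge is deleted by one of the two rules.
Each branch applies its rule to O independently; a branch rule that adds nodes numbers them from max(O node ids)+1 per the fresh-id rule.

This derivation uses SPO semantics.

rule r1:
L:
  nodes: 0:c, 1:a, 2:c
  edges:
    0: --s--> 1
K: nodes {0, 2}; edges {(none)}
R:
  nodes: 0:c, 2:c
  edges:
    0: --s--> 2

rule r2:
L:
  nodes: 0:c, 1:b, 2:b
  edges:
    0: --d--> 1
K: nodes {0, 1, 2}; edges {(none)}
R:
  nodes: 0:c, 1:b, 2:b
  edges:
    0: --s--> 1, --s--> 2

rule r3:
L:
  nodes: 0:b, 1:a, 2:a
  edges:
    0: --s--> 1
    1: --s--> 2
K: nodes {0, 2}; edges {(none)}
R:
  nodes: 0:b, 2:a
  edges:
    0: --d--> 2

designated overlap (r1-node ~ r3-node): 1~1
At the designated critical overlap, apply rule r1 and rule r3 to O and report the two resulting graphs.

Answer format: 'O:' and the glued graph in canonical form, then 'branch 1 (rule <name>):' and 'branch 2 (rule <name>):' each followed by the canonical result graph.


O:
nodes: 0:c, 1:a, 2:c, 3:b, 4:a
edges: (0,1,s); (1,4,s); (3,1,s)
branch 1 (rule r1):
nodes: 0:c, 2:c, 3:b, 4:a
edges: (0,2,s)
branch 2 (rule r3):
nodes: 0:c, 2:c, 3:b, 4:a
edges: (3,4,d)


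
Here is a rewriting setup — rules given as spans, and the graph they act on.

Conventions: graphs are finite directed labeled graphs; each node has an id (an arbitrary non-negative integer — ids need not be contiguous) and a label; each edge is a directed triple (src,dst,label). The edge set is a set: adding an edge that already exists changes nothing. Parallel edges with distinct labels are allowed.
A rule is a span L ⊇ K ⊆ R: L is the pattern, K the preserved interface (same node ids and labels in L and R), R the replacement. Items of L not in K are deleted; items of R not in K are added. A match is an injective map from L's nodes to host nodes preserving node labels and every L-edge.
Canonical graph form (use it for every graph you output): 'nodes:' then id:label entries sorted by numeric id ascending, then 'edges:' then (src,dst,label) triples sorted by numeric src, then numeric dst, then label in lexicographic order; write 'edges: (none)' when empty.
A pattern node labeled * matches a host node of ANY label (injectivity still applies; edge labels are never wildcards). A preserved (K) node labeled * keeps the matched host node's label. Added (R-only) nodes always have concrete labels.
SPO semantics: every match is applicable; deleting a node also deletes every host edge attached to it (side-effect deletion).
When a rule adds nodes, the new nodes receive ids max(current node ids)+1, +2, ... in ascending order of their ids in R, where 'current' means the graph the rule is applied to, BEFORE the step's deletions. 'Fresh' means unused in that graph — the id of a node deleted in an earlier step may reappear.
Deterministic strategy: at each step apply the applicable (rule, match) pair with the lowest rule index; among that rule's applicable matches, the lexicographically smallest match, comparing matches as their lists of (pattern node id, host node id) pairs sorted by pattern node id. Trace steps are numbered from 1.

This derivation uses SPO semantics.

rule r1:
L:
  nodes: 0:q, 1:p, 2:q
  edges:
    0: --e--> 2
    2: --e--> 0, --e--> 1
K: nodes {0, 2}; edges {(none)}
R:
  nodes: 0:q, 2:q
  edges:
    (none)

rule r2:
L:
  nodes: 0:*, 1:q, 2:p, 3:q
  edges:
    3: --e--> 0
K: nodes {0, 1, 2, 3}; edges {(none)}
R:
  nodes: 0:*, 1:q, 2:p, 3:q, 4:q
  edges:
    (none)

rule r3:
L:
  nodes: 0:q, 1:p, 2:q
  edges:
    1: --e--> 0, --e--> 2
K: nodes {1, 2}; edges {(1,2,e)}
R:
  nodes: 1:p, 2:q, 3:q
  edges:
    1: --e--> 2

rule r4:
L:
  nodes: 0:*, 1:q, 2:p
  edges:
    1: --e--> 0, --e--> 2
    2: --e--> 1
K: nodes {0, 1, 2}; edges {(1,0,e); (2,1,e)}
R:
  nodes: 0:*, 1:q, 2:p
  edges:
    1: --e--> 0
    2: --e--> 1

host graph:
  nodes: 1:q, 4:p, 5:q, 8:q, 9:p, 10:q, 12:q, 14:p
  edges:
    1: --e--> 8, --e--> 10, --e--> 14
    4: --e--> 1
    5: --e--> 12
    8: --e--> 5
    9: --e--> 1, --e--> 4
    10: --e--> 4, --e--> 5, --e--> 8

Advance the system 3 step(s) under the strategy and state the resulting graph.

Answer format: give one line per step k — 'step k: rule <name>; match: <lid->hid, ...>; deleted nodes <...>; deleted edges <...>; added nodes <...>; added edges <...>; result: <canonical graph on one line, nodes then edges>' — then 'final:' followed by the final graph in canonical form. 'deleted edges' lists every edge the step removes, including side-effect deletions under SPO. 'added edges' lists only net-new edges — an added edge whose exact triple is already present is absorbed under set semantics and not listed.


step 1: rule r2; match: 0->4, 1->1, 2->9, 3->10; deleted nodes (none); deleted edges (10,4,e); added nodes 15; added edges (none); result: nodes: 1:q, 4:p, 5:q, 8:q, 9:p, 10:q, 12:q, 14:p, 15:q edges: (1,8,e); (1,10,e); (1,14,e); (4,1,e); (5,12,e); (8,5,e); (9,1,e); (9,4,e); (10,5,e); (10,8,e)
step 2: rule r2; match: 0->5, 1->1, 2->4, 3->8; deleted nodes (none); deleted edges (8,5,e); added nodes 16; added edges (none); result: nodes: 1:q, 4:p, 5:q, 8:q, 9:p, 10:q, 12:q, 14:p, 15:q, 16:q edges: (1,8,e); (1,10,e); (1,14,e); (4,1,e); (5,12,e); (9,1,e); (9,4,e); (10,5,e); (10,8,e)
step 3: rule r2; match: 0->5, 1->1, 2->4, 3->10; deleted nodes (none); deleted edges (10,5,e); added nodes 17; added edges (none); result: nodes: 1:q, 4:p, 5:q, 8:q, 9:p, 10:q, 12:q, 14:p, 15:q, 16:q, 17:q edges: (1,8,e); (1,10,e); (1,14,e); (4,1,e); (5,12,e); (9,1,e); (9,4,e); (10,8,e)
final:
nodes: 1:q, 4:p, 5:q, 8:q, 9:p, 10:q, 12:q, 14:p, 15:q, 16:q, 17:q
edges: (1,8,e); (1,10,e); (1,14,e); (4,1,e); (5,12,e); (9,1,e); (9,4,e); (10,8,e)


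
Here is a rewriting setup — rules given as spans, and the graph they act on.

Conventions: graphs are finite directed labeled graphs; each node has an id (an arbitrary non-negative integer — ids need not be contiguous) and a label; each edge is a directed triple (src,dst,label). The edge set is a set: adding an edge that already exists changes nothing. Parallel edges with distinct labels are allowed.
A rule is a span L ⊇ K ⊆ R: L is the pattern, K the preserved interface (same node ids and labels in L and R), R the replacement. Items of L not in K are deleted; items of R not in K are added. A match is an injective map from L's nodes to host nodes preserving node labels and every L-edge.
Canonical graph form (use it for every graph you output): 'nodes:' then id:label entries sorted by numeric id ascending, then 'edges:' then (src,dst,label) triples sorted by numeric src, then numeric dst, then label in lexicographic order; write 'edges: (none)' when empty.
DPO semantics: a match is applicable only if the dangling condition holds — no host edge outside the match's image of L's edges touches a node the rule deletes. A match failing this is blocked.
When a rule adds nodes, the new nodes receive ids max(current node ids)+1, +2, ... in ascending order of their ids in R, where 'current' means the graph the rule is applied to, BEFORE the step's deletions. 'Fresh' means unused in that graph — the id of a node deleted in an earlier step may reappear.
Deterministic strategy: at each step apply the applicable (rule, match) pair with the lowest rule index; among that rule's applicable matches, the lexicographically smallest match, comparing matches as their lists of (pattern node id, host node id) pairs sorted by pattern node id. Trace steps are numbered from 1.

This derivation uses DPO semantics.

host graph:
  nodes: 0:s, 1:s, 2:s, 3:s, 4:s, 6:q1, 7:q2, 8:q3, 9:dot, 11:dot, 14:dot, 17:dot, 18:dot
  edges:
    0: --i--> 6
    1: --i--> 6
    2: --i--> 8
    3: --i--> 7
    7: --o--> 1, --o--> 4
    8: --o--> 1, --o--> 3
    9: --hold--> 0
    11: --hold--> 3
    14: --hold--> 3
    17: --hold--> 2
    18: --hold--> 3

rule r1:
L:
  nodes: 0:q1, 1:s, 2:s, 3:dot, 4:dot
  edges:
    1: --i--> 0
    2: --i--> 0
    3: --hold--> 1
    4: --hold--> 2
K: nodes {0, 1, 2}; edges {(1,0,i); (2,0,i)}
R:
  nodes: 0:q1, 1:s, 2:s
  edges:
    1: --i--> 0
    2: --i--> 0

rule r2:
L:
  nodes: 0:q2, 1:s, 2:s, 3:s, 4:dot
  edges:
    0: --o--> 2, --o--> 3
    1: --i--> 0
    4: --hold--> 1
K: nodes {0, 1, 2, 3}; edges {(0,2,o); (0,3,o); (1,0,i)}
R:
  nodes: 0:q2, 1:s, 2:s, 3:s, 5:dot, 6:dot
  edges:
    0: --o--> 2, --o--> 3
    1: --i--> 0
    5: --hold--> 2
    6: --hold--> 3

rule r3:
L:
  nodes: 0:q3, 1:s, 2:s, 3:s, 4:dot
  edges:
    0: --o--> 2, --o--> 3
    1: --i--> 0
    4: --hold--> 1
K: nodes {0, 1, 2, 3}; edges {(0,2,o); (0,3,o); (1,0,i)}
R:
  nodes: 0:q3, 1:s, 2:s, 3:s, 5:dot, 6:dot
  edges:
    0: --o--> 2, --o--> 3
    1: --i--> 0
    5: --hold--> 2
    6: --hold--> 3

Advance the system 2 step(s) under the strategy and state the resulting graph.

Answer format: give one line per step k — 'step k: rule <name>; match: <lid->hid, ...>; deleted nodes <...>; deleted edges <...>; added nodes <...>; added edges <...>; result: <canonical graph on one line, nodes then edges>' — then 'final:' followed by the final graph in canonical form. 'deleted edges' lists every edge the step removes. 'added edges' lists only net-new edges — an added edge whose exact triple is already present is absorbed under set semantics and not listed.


step 1: rule r2; match: 0->7, 1->3, 2->1, 3->4, 4->11; deleted nodes 11; deleted edges (11,3,hold); added nodes 19, 20; added edges (19,1,hold); (20,4,hold); result: nodes: 0:s, 1:s, 2:s, 3:s, 4:s, 6:q1, 7:q2, 8:q3, 9:dot, 14:dot, 17:dot, 18:dot, 19:dot, 20:dot edges: (0,6,i); (1,6,i); (2,8,i); (3,7,i); (7,1,o); (7,4,o); (8,1,o); (8,3,o); (9,0,hold); (14,3,hold); (17,2,hold); (18,3,hold); (19,1,hold); (20,4,hold)
step 2: rule r1; match: 0->6, 1->0, 2->1, 3->9, 4->19; deleted nodes 9, 19; deleted edges (9,0,hold); (19,1,hold); added nodes (none); added edges (none); result: nodes: 0:s, 1:s, 2:s, 3:s, 4:s, 6:q1, 7:q2, 8:q3, 14:dot, 17:dot, 18:dot, 20:dot edges: (0,6,i); (1,6,i); (2,8,i); (3,7,i); (7,1,o); (7,4,o); (8,1,o); (8,3,o); (14,3,hold); (17,2,hold); (18,3,hold); (20,4,hold)
final:
nodes: 0:s, 1:s, 2:s, 3:s, 4:s, 6:q1, 7:q2, 8:q3, 14:dot, 17:dot, 18:dot, 20:dot
edges: (0,6,i); (1,6,i); (2,8,i); (3,7,i); (7,1,o); (7,4,o); (8,1,o); (8,3,o); (14,3,hold); (17,2,hold); (18,3,hold); (20,4,hold)


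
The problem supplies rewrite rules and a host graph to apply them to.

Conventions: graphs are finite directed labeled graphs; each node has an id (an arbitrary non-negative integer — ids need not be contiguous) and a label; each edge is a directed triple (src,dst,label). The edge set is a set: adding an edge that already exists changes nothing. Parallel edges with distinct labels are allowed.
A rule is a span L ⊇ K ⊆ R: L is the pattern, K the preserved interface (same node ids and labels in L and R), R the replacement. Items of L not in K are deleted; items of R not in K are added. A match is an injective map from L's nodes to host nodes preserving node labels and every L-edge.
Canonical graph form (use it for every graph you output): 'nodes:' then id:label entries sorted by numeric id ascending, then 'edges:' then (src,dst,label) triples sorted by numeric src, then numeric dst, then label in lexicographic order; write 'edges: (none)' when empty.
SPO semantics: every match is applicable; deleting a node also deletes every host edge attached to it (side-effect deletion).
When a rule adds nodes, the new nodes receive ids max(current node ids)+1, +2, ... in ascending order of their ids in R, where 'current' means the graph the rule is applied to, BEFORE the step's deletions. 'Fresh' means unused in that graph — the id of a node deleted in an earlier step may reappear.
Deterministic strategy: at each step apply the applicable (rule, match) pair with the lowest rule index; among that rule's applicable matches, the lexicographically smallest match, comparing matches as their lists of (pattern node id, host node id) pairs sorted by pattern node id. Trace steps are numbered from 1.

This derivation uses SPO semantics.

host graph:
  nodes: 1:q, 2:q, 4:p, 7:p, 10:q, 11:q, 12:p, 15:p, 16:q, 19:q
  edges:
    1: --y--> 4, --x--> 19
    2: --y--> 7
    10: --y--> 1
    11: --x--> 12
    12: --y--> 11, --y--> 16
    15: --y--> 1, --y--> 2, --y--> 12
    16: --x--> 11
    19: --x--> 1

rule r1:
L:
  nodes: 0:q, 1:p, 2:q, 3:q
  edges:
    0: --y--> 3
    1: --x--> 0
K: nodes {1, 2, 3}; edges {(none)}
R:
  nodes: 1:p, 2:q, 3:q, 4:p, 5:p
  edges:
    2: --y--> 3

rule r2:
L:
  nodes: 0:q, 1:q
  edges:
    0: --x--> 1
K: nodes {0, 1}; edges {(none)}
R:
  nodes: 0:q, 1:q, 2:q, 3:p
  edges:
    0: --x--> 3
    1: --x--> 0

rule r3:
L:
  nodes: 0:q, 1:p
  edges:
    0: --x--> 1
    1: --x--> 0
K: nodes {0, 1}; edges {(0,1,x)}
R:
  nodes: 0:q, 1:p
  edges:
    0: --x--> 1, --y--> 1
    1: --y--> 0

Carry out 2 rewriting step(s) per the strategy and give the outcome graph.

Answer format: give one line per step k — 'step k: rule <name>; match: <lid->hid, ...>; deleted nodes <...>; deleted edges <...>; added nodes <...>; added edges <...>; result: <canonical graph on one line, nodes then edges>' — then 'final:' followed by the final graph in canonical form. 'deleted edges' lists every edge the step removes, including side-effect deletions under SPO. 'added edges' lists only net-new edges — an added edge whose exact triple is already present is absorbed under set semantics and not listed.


step 1: rule r2; match: 0->1, 1->19; deleted nodes (none); deleted edges (1,19,x); added nodes 20, 21; added edges (1,21,x); result: nodes: 1:q, 2:q, 4:p, 7:p, 10:q, 11:q, 12:p, 15:p, 16:q, 19:q, 20:q, 21:p edges: (1,4,y); (1,21,x); (2,7,y); (10,1,y); (11,12,x); (12,11,y); (12,16,y); (15,1,y); (15,2,y); (15,12,y); (16,11,x); (19,1,x)
step 2: rule r2; match: 0->16, 1->11; deleted nodes (none); deleted edges (16,11,x); added nodes 22, 23; added edges (11,16,x); (16,23,x); result: nodes: 1:q, 2:q, 4:p, 7:p, 10:q, 11:q, 12:p, 15:p, 16:q, 19:q, 20:q, 21:p, 22:q, 23:p edges: (1,4,y); (1,21,x); (2,7,y); (10,1,y); (11,12,x); (11,16,x); (12,11,y); (12,16,y); (15,1,y); (15,2,y); (15,12,y); (16,23,x); (19,1,x)
final:
nodes: 1:q, 2:q, 4:p, 7:p, 10:q, 11:q, 12:p, 15:p, 16:q, 19:q, 20:q, 21:p, 22:q, 23:p
edges: (1,4,y); (1,21,x); (2,7,y); (10,1,y); (11,12,x); (11,16,x); (12,11,y); (12,16,y); (15,1,y); (15,2,y); (15,12,y); (16,23,x); (19,1,x)


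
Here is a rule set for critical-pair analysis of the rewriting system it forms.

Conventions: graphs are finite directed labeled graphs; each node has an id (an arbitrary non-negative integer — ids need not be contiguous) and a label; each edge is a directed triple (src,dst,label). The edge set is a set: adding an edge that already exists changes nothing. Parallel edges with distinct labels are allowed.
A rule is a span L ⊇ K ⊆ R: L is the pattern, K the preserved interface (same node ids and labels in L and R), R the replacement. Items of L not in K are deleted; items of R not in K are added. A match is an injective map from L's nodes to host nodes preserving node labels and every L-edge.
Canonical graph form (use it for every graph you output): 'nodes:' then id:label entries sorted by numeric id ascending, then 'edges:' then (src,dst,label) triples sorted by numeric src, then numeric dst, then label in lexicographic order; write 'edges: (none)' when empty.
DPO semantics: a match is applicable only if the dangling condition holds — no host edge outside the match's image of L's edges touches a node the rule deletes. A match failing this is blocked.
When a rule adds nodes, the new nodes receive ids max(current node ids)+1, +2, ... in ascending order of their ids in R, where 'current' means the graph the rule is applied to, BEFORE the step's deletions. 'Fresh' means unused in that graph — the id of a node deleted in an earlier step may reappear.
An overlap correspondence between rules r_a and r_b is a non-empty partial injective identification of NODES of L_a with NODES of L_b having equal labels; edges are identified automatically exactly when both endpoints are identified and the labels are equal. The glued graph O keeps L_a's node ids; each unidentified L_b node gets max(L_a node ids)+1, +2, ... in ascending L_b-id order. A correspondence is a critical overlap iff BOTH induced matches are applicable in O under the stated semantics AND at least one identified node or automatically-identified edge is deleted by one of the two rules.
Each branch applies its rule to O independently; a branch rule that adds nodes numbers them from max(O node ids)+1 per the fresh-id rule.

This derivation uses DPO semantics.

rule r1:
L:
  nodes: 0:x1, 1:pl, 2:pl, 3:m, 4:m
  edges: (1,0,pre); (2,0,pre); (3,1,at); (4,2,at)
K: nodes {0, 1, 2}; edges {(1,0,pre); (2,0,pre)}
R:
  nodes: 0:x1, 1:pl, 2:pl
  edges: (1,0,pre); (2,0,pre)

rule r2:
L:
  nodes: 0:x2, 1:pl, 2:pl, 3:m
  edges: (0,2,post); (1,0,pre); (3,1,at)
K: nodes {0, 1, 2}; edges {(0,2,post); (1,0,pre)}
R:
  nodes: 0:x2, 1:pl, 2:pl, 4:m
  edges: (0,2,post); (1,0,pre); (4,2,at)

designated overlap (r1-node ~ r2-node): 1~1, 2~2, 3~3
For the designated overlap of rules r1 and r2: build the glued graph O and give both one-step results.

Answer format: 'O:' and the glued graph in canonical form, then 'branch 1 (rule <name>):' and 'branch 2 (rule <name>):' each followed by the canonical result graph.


O:
nodes: 0:x1, 1:pl, 2:pl, 3:m, 4:m, 5:x2
edges: (1,0,pre); (1,5,pre); (2,0,pre); (3,1,at); (4,2,at); (5,2,post)
branch 1 (rule r1):
nodes: 0:x1, 1:pl, 2:pl, 5:x2
edges: (1,0,pre); (1,5,pre); (2,0,pre); (5,2,post)
branch 2 (rule r2):
nodes: 0:x1, 1:pl, 2:pl, 4:m, 5:x2, 6:m
edges: (1,0,pre); (1,5,pre); (2,0,pre); (4,2,at); (5,2,post); (6,2,at)
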